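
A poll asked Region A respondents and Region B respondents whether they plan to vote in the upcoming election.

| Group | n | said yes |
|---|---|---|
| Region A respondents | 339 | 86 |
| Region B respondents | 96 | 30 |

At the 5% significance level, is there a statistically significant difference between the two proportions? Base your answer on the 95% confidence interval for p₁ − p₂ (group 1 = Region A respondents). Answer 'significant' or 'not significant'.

not significant

Sample proportions: 86/339 = 0.2537, 30/96 = 0.3125.
Each SE is √(p̂(1−p̂)/n): √(0.2537·0.7463/339) = 0.02363 and √(0.3125·0.6875/96) = 0.04731.
SE(p̂₁ − p̂₂) = √(SE₁² + SE₂²) = √(0.0005583769 + 0.0022382361) = 0.05288, since the two samples are independent.
At 95% confidence z* = 1.960; margin = 1.960 × 0.05288 = 0.10364.
The difference is 0.2537 − 0.3125 = -0.0588, so the interval is -0.0588 ± 0.10364 = (-0.16244, 0.04484).
The interval (-0.16244, 0.04484) contains 0, so the difference is not significant.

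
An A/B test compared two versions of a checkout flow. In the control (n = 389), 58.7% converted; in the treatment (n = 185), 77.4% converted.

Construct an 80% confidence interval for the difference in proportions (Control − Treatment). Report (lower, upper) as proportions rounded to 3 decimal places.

The two standard errors are √(0.5870×0.4130/389) = 0.02496 and √(0.7740×0.2260/185) = 0.03075.
Because the samples are independent, SE_diff = √(0.02496² + 0.03075²) = 0.03961.
Using z* = 1.282 for 80%, ME = 1.282 × 0.03961 = 0.05078.
p̂₁ − p̂₂ = -0.1870; interval -0.1870 ± 0.05078 gives (-0.238, -0.136).

(-0.238, -0.136)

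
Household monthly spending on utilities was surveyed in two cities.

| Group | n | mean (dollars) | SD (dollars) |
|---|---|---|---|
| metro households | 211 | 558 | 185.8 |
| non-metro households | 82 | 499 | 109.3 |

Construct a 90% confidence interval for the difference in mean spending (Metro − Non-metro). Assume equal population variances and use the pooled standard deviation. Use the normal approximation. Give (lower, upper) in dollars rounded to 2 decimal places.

(23.03, 94.97)

Pooled variance s_p² = [210·185.8² + 81·109.3²] / (211+82−2) = 28237.8354, so s_p = 168.0412.
SE_diff = s_p·√(1/n₁ + 1/n₂) = 168.0412·√(1/211 + 1/82) = 21.8676.
z* = 1.645; margin = 1.645 × 21.8676 = 35.9722.
Difference = 558 − 499 = 59.0000.
59.0000 ± 35.9722 → (23.03, 94.97).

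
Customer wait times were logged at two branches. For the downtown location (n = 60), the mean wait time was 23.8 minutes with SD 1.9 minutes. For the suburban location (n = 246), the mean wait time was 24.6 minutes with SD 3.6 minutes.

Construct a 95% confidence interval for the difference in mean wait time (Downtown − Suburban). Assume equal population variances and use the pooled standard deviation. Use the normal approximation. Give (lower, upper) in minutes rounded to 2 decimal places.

Pooled variance s_p² = [59·1.9² + 245·3.6²] / (60+246−2) = 11.1454, so s_p = 3.3385.
SE_diff = s_p·√(1/n₁ + 1/n₂) = 3.3385·√(1/60 + 1/246) = 0.4807.
z* = 1.960; margin = 1.960 × 0.4807 = 0.9422.
Difference = 23.8 − 24.6 = -0.8000.
-0.8000 ± 0.9422 → (-1.74, 0.14).

(-1.74, 0.14)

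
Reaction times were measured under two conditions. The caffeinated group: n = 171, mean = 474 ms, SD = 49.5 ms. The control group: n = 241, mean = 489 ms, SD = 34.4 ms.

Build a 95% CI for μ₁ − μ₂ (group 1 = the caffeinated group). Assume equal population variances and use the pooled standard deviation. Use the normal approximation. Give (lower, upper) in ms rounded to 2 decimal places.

(-23.10, -6.90)

Pooled variance s_p² = [170·49.5² + 240·34.4²] / (171+241−2) = 1708.6559, so s_p = 41.3359.
SE_diff = s_p·√(1/n₁ + 1/n₂) = 41.3359·√(1/171 + 1/241) = 4.1330.
z* = 1.960; margin = 1.960 × 4.1330 = 8.1007.
Difference = 474 − 489 = -15.0000.
-15.0000 ± 8.1007 → (-23.10, -6.90).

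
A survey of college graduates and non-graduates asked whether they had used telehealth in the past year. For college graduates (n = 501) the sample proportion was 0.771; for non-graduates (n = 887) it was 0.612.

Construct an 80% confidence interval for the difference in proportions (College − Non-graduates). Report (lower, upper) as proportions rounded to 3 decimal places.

The two standard errors are √(0.7710×0.2290/501) = 0.01877 and √(0.6120×0.3880/887) = 0.01636.
Because the samples are independent, SE_diff = √(0.01877² + 0.01636²) = 0.02490.
Using z* = 1.282 for 80%, ME = 1.282 × 0.02490 = 0.03192.
p̂₁ − p̂₂ = 0.1590; interval 0.1590 ± 0.03192 gives (0.127, 0.191).

(0.127, 0.191)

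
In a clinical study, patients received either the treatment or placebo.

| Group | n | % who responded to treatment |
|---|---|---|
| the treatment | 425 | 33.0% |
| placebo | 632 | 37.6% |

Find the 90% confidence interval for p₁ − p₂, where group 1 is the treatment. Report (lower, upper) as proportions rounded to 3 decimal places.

Each SE is √(p̂(1−p̂)/n): √(0.3300·0.6700/425) = 0.02281 and √(0.3760·0.6240/632) = 0.01927.
SE(p̂₁ − p̂₂) = √(SE₁² + SE₂²) = √(0.0005202961 + 0.0003713329) = 0.02986, since the two samples are independent.
At 90% confidence z* = 1.645; margin = 1.645 × 0.02986 = 0.04912.
The difference is 0.3300 − 0.3760 = -0.0460, so the interval is -0.0460 ± 0.04912 = (-0.095, 0.003).

(-0.095, 0.003)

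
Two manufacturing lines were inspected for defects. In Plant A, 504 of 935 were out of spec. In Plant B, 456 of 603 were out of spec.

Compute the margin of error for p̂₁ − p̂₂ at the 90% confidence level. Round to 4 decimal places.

First, p̂₁ = 504/935 = 0.5390; p̂₂ = 456/603 = 0.7562.
The two standard errors are √(0.5390×0.4610/935) = 0.01630 and √(0.7562×0.2438/603) = 0.01749.
Because the samples are independent, SE_diff = √(0.01630² + 0.01749²) = 0.02391.
Using z* = 1.645 for 90%, ME = 1.645 × 0.02391 = 0.03933.

0.0393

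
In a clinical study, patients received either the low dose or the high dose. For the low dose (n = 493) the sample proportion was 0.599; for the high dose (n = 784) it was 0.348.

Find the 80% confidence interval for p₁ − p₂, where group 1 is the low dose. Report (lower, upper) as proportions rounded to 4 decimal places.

(0.2153, 0.2867)

Each SE is √(p̂(1−p̂)/n): √(0.5990·0.4010/493) = 0.02207 and √(0.3480·0.6520/784) = 0.01701.
SE(p̂₁ − p̂₂) = √(SE₁² + SE₂²) = √(0.0004870849 + 0.0002893401) = 0.02786, since the two samples are independent.
At 80% confidence z* = 1.282; margin = 1.282 × 0.02786 = 0.03572.
The difference is 0.5990 − 0.3480 = 0.2510, so the interval is 0.2510 ± 0.03572 = (0.2153, 0.2867).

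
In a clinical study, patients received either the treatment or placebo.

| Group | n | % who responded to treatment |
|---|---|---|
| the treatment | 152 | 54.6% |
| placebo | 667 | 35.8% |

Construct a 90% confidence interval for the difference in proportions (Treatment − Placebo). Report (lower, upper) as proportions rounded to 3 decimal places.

The two standard errors are √(0.5460×0.4540/152) = 0.04038 and √(0.3580×0.6420/667) = 0.01856.
Because the samples are independent, SE_diff = √(0.04038² + 0.01856²) = 0.04444.
Using z* = 1.645 for 90%, ME = 1.645 × 0.04444 = 0.07310.
p̂₁ − p̂₂ = 0.1880; interval 0.1880 ± 0.07310 gives (0.115, 0.261).

(0.115, 0.261)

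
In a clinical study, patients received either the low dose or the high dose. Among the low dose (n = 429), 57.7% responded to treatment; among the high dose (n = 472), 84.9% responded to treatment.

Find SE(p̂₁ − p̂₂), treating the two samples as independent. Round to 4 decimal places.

Each SE is √(p̂(1−p̂)/n): √(0.5770·0.4230/429) = 0.02385 and √(0.8490·0.1510/472) = 0.01648.
SE(p̂₁ − p̂₂) = √(SE₁² + SE₂²) = √(0.0005688225 + 0.0002715904) = 0.02899, since the two samples are independent.

0.0290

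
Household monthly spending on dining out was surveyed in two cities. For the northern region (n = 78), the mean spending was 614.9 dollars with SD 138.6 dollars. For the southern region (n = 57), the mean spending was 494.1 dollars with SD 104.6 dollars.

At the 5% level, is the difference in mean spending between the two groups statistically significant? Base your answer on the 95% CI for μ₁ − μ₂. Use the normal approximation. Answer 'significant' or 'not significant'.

SE₁ = s₁/√n₁ = 138.6/√78 = 15.6934; SE₂ = 104.6/√57 = 13.8546.
Independent samples, unequal variances: SE_diff = √(SE₁² + SE₂²) = √(246.28280356 + 191.94994116) = 20.9340.
z* = 1.960, so margin of error = 1.960 × 20.9340 = 41.0306.
Difference in means = 614.9 − 494.1 = 120.8000.
120.8000 ± 41.0306 → (79.7694, 161.8306).
The interval (79.7694, 161.8306) does not contain 0, so the difference is significant.

significant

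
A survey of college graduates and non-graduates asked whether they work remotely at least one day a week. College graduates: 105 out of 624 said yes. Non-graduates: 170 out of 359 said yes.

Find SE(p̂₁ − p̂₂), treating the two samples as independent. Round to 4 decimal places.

Sample proportions: 105/624 = 0.1683, 170/359 = 0.4735.
Each SE is √(p̂(1−p̂)/n): √(0.1683·0.8317/624) = 0.01498 and √(0.4735·0.5265/359) = 0.02635.
SE(p̂₁ − p̂₂) = √(SE₁² + SE₂²) = √(0.0002244004 + 0.0006943225) = 0.03031, since the two samples are independent.

0.0303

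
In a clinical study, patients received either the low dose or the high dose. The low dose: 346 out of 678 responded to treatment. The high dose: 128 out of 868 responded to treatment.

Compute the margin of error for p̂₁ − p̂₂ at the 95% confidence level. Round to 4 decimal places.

0.0444

p̂₁ = 346/678 = 0.5103 and p̂₂ = 128/868 = 0.1475.
SE₁ = √(p̂₁(1−p̂₁)/n₁) = √(0.5103·0.4897/678) = 0.01920; SE₂ = √(0.1475·0.8525/868) = 0.01204.
Independent samples: SE of the difference = √(SE₁² + SE₂²) = √(0.00036864 + 0.0001449616) = 0.02266.
z* for 95% confidence is 1.960, so the margin of error is 1.960 × 0.02266 = 0.04441.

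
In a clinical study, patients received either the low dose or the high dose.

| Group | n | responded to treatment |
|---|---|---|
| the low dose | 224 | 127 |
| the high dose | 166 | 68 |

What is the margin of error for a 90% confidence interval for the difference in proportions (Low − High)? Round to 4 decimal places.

p̂₁ = 127/224 = 0.5670 and p̂₂ = 68/166 = 0.4096.
SE₁ = √(p̂₁(1−p̂₁)/n₁) = √(0.5670·0.4330/224) = 0.03311; SE₂ = √(0.4096·0.5904/166) = 0.03817.
Independent samples: SE of the difference = √(SE₁² + SE₂²) = √(0.0010962721 + 0.0014569489) = 0.05053.
z* for 90% confidence is 1.645, so the margin of error is 1.645 × 0.05053 = 0.08312.

0.0831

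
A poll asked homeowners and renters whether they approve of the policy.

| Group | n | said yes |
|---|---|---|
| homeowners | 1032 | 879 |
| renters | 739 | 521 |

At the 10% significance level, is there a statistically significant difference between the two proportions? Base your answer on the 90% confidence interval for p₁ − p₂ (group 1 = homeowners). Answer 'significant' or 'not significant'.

Sample proportions: 879/1032 = 0.8517, 521/739 = 0.7050.
Each SE is √(p̂(1−p̂)/n): √(0.8517·0.1483/1032) = 0.01106 and √(0.7050·0.2950/739) = 0.01678.
SE(p̂₁ − p̂₂) = √(SE₁² + SE₂²) = √(0.0001223236 + 0.0002815684) = 0.02010, since the two samples are independent.
At 90% confidence z* = 1.645; margin = 1.645 × 0.02010 = 0.03306.
The difference is 0.8517 − 0.7050 = 0.1467, so the interval is 0.1467 ± 0.03306 = (0.11364, 0.17976).
The interval (0.11364, 0.17976) does not contain 0, so the difference is significant.

significant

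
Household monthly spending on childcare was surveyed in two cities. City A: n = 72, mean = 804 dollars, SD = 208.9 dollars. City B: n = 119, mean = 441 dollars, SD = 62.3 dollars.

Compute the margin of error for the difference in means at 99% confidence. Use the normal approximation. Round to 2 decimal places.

65.10

Standard errors of each mean: 208.9/√72 = 24.6191 and 62.3/√119 = 5.7110.
SE(x̄₁ − x̄₂) = √(24.6191² + 5.7110²) = 25.2728 for independent samples with unequal variances.
With z* = 2.576, the margin is 2.576 × 25.2728 = 65.1027.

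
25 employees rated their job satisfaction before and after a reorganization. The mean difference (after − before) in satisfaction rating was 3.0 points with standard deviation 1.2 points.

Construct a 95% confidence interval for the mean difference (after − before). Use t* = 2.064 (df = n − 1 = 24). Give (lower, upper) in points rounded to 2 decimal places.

This is a matched-pairs design, so SE = s_d/√n = 1.2/√25 = 0.2400.
Margin = 2.064 × 0.2400 = 0.4954; the interval is 3.0 ± 0.4954 = (2.50, 3.50).

(2.50, 3.50)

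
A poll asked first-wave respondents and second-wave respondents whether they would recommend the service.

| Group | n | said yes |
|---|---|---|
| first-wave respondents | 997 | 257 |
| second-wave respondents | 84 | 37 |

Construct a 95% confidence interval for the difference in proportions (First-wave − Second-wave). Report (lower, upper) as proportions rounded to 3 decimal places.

p̂₁ = 257/997 = 0.2578 and p̂₂ = 37/84 = 0.4405.
SE₁ = √(p̂₁(1−p̂₁)/n₁) = √(0.2578·0.7422/997) = 0.01385; SE₂ = √(0.4405·0.5595/84) = 0.05417.
Independent samples: SE of the difference = √(SE₁² + SE₂²) = √(0.0001918225 + 0.0029343889) = 0.05591.
z* for 95% confidence is 1.960, so the margin of error is 1.960 × 0.05591 = 0.10958.
Point estimate p̂₁ − p̂₂ = 0.2578 − 0.4405 = -0.1827.
-0.1827 ± 0.10958 → (-0.292, -0.073).

(-0.292, -0.073)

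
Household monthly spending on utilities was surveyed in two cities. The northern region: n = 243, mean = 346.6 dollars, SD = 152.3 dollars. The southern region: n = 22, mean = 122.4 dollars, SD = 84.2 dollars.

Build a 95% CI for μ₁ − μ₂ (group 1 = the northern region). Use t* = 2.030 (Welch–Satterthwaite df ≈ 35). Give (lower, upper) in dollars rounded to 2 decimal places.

Standard errors of each mean: 152.3/√243 = 9.7700 and 84.2/√22 = 17.9515.
SE(x̄₁ − x̄₂) = √(9.7700² + 17.9515²) = 20.4379 for independent samples with unequal variances.
With t* = 2.030, the margin is 2.030 × 20.4379 = 41.4889.
x̄₁ − x̄₂ = 346.6 − 122.4 = 224.2000; the interval is 224.2000 ± 41.4889 = (182.71, 265.69).

(182.71, 265.69)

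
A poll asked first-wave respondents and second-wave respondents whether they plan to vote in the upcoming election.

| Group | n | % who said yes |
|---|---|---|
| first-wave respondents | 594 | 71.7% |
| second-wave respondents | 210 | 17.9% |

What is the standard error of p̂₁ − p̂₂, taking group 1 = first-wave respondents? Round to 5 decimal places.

0.03227

Each SE is √(p̂(1−p̂)/n): √(0.7170·0.2830/594) = 0.01848 and √(0.1790·0.8210/210) = 0.02645.
SE(p̂₁ − p̂₂) = √(SE₁² + SE₂²) = √(0.0003415104 + 0.0006996025) = 0.03227, since the two samples are independent.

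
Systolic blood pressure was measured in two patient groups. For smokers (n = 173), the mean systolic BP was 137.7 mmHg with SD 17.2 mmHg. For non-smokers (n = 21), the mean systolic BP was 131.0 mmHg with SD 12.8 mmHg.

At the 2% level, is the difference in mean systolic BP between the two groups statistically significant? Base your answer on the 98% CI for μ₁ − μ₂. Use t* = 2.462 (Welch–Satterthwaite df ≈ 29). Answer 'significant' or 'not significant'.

not significant

Per-group SEs: s₁/√n₁ = 17.2/√173 = 1.3077, s₂/√n₂ = 12.8/√21 = 2.7932.
Unpooled SE of the difference: √(1.71007929 + 7.80196624) = 3.0842.
Margin of error = t* · SE = 2.462 × 3.0842 = 7.5933.
x̄₁ − x̄₂ = 137.7 − 131.0 = 6.7000.
CI: 6.7000 ± 7.5933 = (-0.8933, 14.2933).
The interval (-0.8933, 14.2933) contains 0, so the difference is not significant.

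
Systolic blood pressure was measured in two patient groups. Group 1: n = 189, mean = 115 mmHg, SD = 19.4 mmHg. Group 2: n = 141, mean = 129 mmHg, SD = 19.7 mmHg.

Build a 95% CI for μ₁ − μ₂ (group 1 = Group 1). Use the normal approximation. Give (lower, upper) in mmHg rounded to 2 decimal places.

(-18.27, -9.73)

Standard errors of each mean: 19.4/√189 = 1.4111 and 19.7/√141 = 1.6590.
SE(x̄₁ − x̄₂) = √(1.4111² + 1.6590²) = 2.1780 for independent samples with unequal variances.
With z* = 1.960, the margin is 1.960 × 2.1780 = 4.2689.
x̄₁ − x̄₂ = 115 − 129 = -14.0000; the interval is -14.0000 ± 4.2689 = (-18.27, -9.73).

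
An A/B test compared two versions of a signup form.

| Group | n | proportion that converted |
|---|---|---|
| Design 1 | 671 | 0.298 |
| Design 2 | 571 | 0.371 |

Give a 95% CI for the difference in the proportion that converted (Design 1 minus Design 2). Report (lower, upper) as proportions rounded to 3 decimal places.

Each SE is √(p̂(1−p̂)/n): √(0.2980·0.7020/671) = 0.01766 and √(0.3710·0.6290/571) = 0.02022.
SE(p̂₁ − p̂₂) = √(SE₁² + SE₂²) = √(0.0003118756 + 0.0004088484) = 0.02685, since the two samples are independent.
At 95% confidence z* = 1.960; margin = 1.960 × 0.02685 = 0.05263.
The difference is 0.2980 − 0.3710 = -0.0730, so the interval is -0.0730 ± 0.05263 = (-0.126, -0.020).

(-0.126, -0.020)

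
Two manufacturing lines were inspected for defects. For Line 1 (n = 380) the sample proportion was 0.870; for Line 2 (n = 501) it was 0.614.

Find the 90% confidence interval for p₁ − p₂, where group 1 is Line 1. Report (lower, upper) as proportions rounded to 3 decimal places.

SE₁ = √(p̂₁(1−p̂₁)/n₁) = √(0.8700·0.1300/380) = 0.01725; SE₂ = √(0.6140·0.3860/501) = 0.02175.
Independent samples: SE of the difference = √(SE₁² + SE₂²) = √(0.0002975625 + 0.0004730625) = 0.02776.
z* for 90% confidence is 1.645, so the margin of error is 1.645 × 0.02776 = 0.04567.
Point estimate p̂₁ − p̂₂ = 0.8700 − 0.6140 = 0.2560.
0.2560 ± 0.04567 → (0.210, 0.302).

(0.210, 0.302)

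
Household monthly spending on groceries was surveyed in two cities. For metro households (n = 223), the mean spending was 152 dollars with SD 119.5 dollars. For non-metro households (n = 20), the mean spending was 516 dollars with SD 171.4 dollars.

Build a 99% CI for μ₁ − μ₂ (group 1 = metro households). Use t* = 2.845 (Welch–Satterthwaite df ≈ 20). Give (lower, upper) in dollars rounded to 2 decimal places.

Per-group SEs: s₁/√n₁ = 119.5/√223 = 8.0023, s₂/√n₂ = 171.4/√20 = 38.3262.
Unpooled SE of the difference: √(64.03680529 + 1468.89760644) = 39.1527.
Margin of error = t* · SE = 2.845 × 39.1527 = 111.3894.
x̄₁ − x̄₂ = 152 − 516 = -364.0000.
CI: -364.0000 ± 111.3894 = (-475.39, -252.61).

(-475.39, -252.61)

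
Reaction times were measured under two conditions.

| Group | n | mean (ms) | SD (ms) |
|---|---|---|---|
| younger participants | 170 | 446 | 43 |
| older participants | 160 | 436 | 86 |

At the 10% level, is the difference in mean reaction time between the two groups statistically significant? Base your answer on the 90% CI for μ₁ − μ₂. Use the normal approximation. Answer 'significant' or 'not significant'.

SE₁ = s₁/√n₁ = 43/√170 = 3.2979; SE₂ = 86/√160 = 6.7989.
Independent samples, unequal variances: SE_diff = √(SE₁² + SE₂²) = √(10.87614441 + 46.22504121) = 7.5565.
z* = 1.645, so margin of error = 1.645 × 7.5565 = 12.4304.
Difference in means = 446 − 436 = 10.0000.
10.0000 ± 12.4304 → (-2.4304, 22.4304).
The interval (-2.4304, 22.4304) contains 0, so the difference is not significant.

not significant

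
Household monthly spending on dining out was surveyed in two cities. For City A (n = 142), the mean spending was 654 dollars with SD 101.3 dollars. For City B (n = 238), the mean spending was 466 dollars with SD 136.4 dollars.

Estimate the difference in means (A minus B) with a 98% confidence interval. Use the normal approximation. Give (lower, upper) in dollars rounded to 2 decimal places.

Per-group SEs: s₁/√n₁ = 101.3/√142 = 8.5009, s₂/√n₂ = 136.4/√238 = 8.8415.
Unpooled SE of the difference: √(72.26530081 + 78.17212225) = 12.2653.
Margin of error = z* · SE = 2.326 × 12.2653 = 28.5291.
x̄₁ − x̄₂ = 654 − 466 = 188.0000.
CI: 188.0000 ± 28.5291 = (159.47, 216.53).

(159.47, 216.53)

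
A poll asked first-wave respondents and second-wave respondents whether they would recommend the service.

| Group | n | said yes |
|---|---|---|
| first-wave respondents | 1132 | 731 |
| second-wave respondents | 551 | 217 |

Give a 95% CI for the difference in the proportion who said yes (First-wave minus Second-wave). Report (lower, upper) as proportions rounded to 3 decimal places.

(0.203, 0.301)

p̂₁ = 731/1132 = 0.6458 and p̂₂ = 217/551 = 0.3938.
SE₁ = √(p̂₁(1−p̂₁)/n₁) = √(0.6458·0.3542/1132) = 0.01422; SE₂ = √(0.3938·0.6062/551) = 0.02081.
Independent samples: SE of the difference = √(SE₁² + SE₂²) = √(0.0002022084 + 0.0004330561) = 0.02520.
z* for 95% confidence is 1.960, so the margin of error is 1.960 × 0.02520 = 0.04939.
Point estimate p̂₁ − p̂₂ = 0.6458 − 0.3938 = 0.2520.
0.2520 ± 0.04939 → (0.203, 0.301).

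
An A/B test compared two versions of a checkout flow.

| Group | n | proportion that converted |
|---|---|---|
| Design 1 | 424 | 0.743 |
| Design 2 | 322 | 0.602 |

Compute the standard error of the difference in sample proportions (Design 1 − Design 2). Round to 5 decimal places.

0.03456

The two standard errors are √(0.7430×0.2570/424) = 0.02122 and √(0.6020×0.3980/322) = 0.02728.
Because the samples are independent, SE_diff = √(0.02122² + 0.02728²) = 0.03456.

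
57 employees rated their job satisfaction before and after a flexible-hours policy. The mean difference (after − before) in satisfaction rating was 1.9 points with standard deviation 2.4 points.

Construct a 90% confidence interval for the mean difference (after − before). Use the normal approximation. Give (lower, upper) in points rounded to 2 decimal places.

(1.38, 2.42)

Paired design: SE = s_d/√n = 2.4/√57 = 0.3179.
z* = 1.645; margin of error = 1.645 × 0.3179 = 0.5229.
1.9 ± 0.5229 → (1.38, 2.42).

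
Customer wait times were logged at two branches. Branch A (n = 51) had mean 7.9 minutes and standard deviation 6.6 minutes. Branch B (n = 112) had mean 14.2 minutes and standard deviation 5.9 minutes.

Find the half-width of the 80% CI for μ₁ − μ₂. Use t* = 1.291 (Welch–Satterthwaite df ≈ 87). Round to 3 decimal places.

Standard errors of each mean: 6.6/√51 = 0.9242 and 5.9/√112 = 0.5575.
SE(x̄₁ − x̄₂) = √(0.9242² + 0.5575²) = 1.0793 for independent samples with unequal variances.
With t* = 1.291, the margin is 1.291 × 1.0793 = 1.3934.

1.393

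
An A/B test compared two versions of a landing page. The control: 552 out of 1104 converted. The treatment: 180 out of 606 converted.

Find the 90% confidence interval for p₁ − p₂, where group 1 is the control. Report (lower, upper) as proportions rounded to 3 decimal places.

Sample proportions: 552/1104 = 0.5000, 180/606 = 0.2970.
Each SE is √(p̂(1−p̂)/n): √(0.5000·0.5000/1104) = 0.01505 and √(0.2970·0.7030/606) = 0.01856.
SE(p̂₁ − p̂₂) = √(SE₁² + SE₂²) = √(0.0002265025 + 0.0003444736) = 0.02390, since the two samples are independent.
At 90% confidence z* = 1.645; margin = 1.645 × 0.02390 = 0.03932.
The difference is 0.5000 − 0.2970 = 0.2030, so the interval is 0.2030 ± 0.03932 = (0.164, 0.242).

(0.164, 0.242)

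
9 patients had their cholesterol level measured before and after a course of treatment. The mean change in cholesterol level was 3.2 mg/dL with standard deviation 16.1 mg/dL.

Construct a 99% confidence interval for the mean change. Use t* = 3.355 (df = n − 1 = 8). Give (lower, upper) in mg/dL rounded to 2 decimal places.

(-14.81, 21.21)

Paired design: SE = s_d/√n = 16.1/√9 = 5.3667.
t* = 3.355; margin of error = 3.355 × 5.3667 = 18.0053.
3.2 ± 18.0053 → (-14.81, 21.21).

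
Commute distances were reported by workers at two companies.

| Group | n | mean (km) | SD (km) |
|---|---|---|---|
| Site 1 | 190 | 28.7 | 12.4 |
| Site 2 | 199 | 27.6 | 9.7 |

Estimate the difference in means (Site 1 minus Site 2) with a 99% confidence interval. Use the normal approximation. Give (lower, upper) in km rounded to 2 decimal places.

(-1.82, 4.02)

SE₁ = s₁/√n₁ = 12.4/√190 = 0.8996; SE₂ = 9.7/√199 = 0.6876.
Independent samples, unequal variances: SE_diff = √(SE₁² + SE₂²) = √(0.80928016 + 0.47279376) = 1.1323.
z* = 2.576, so margin of error = 2.576 × 1.1323 = 2.9168.
Difference in means = 28.7 − 27.6 = 1.1000.
1.1000 ± 2.9168 → (-1.82, 4.02).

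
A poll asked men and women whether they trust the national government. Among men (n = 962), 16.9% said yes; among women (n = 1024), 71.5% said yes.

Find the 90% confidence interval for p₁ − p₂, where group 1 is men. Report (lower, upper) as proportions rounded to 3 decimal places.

Each SE is √(p̂(1−p̂)/n): √(0.1690·0.8310/962) = 0.01208 and √(0.7150·0.2850/1024) = 0.01411.
SE(p̂₁ − p̂₂) = √(SE₁² + SE₂²) = √(0.0001459264 + 0.0001990921) = 0.01857, since the two samples are independent.
At 90% confidence z* = 1.645; margin = 1.645 × 0.01857 = 0.03055.
The difference is 0.1690 − 0.7150 = -0.5460, so the interval is -0.5460 ± 0.03055 = (-0.577, -0.515).

(-0.577, -0.515)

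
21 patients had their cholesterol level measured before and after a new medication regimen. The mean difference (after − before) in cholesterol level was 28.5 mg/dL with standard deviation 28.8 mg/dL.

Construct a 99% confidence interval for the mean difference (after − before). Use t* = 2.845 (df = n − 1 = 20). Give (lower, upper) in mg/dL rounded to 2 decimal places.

(10.62, 46.38)

This is a matched-pairs design, so SE = s_d/√n = 28.8/√21 = 6.2847.
Margin = 2.845 × 6.2847 = 17.8800; the interval is 28.5 ± 17.8800 = (10.62, 46.38).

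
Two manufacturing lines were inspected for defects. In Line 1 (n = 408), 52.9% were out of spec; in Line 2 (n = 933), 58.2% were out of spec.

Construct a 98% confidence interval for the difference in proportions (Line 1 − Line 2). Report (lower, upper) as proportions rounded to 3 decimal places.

Each SE is √(p̂(1−p̂)/n): √(0.5290·0.4710/408) = 0.02471 and √(0.5820·0.4180/933) = 0.01615.
SE(p̂₁ − p̂₂) = √(SE₁² + SE₂²) = √(0.0006105841 + 0.0002608225) = 0.02952, since the two samples are independent.
At 98% confidence z* = 2.326; margin = 2.326 × 0.02952 = 0.06866.
The difference is 0.5290 − 0.5820 = -0.0530, so the interval is -0.0530 ± 0.06866 = (-0.122, 0.016).

(-0.122, 0.016)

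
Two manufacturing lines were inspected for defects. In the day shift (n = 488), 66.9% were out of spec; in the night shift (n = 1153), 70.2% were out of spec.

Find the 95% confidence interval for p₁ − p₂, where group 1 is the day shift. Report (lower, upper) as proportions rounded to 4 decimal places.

SE₁ = √(p̂₁(1−p̂₁)/n₁) = √(0.6690·0.3310/488) = 0.02130; SE₂ = √(0.7020·0.2980/1153) = 0.01347.
Independent samples: SE of the difference = √(SE₁² + SE₂²) = √(0.00045369 + 0.0001814409) = 0.02520.
z* for 95% confidence is 1.960, so the margin of error is 1.960 × 0.02520 = 0.04939.
Point estimate p̂₁ − p̂₂ = 0.6690 − 0.7020 = -0.0330.
-0.0330 ± 0.04939 → (-0.0824, 0.0164).

(-0.0824, 0.0164)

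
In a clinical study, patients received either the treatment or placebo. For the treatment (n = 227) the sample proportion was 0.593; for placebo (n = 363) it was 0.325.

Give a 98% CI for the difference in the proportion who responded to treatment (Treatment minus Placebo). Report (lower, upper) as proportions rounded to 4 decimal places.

(0.1730, 0.3630)

SE₁ = √(p̂₁(1−p̂₁)/n₁) = √(0.5930·0.4070/227) = 0.03261; SE₂ = √(0.3250·0.6750/363) = 0.02458.
Independent samples: SE of the difference = √(SE₁² + SE₂²) = √(0.0010634121 + 0.0006041764) = 0.04084.
z* for 98% confidence is 2.326, so the margin of error is 2.326 × 0.04084 = 0.09499.
Point estimate p̂₁ − p̂₂ = 0.5930 − 0.3250 = 0.2680.
0.2680 ± 0.09499 → (0.1730, 0.3630).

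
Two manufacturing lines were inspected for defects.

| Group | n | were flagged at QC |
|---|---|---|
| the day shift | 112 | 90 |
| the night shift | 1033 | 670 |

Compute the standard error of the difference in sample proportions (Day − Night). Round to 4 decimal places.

Sample proportions: 90/112 = 0.8036, 670/1033 = 0.6486.
Each SE is √(p̂(1−p̂)/n): √(0.8036·0.1964/112) = 0.03754 and √(0.6486·0.3514/1033) = 0.01485.
SE(p̂₁ − p̂₂) = √(SE₁² + SE₂²) = √(0.0014092516 + 0.0002205225) = 0.04037, since the two samples are independent.

0.0404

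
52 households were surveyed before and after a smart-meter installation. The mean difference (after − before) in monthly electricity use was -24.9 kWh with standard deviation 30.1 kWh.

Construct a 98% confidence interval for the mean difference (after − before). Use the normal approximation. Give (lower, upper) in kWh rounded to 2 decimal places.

(-34.61, -15.19)

Paired design: SE = s_d/√n = 30.1/√52 = 4.1741.
z* = 2.326; margin of error = 2.326 × 4.1741 = 9.7090.
-24.9 ± 9.7090 → (-34.61, -15.19).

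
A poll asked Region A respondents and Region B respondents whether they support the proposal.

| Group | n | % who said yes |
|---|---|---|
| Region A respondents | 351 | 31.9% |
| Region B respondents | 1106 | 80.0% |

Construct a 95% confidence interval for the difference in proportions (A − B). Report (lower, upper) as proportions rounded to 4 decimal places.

SE₁ = √(p̂₁(1−p̂₁)/n₁) = √(0.3190·0.6810/351) = 0.02488; SE₂ = √(0.8000·0.2000/1106) = 0.01203.
Independent samples: SE of the difference = √(SE₁² + SE₂²) = √(0.0006190144 + 0.0001447209) = 0.02764.
z* for 95% confidence is 1.960, so the margin of error is 1.960 × 0.02764 = 0.05417.
Point estimate p̂₁ − p̂₂ = 0.3190 − 0.8000 = -0.4810.
-0.4810 ± 0.05417 → (-0.5352, -0.4268).

(-0.5352, -0.4268)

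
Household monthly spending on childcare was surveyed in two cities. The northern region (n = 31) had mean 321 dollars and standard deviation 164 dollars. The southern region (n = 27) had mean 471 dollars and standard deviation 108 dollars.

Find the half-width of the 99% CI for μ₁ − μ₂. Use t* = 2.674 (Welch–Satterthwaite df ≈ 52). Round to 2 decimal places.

Per-group SEs: s₁/√n₁ = 164/√31 = 29.4553, s₂/√n₂ = 108/√27 = 20.7846.
Unpooled SE of the difference: √(867.61469809 + 431.99959716) = 36.0502.
Margin of error = t* · SE = 2.674 × 36.0502 = 96.3982.

96.40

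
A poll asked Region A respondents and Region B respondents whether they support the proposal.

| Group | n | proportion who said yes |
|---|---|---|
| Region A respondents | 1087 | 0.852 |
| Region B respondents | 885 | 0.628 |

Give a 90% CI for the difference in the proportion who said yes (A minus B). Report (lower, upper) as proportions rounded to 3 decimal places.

SE₁ = √(p̂₁(1−p̂₁)/n₁) = √(0.8520·0.1480/1087) = 0.01077; SE₂ = √(0.6280·0.3720/885) = 0.01625.
Independent samples: SE of the difference = √(SE₁² + SE₂²) = √(0.0001159929 + 0.0002640625) = 0.01950.
z* for 90% confidence is 1.645, so the margin of error is 1.645 × 0.01950 = 0.03208.
Point estimate p̂₁ − p̂₂ = 0.8520 − 0.6280 = 0.2240.
0.2240 ± 0.03208 → (0.192, 0.256).

(0.192, 0.256)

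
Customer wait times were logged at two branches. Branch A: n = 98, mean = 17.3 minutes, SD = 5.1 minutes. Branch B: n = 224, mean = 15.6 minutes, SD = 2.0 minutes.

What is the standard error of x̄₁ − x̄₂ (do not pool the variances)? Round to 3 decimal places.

Standard errors of each mean: 5.1/√98 = 0.5152 and 2.0/√224 = 0.1336.
SE(x̄₁ − x̄₂) = √(0.5152² + 0.1336²) = 0.5322 for independent samples with unequal variances.

0.532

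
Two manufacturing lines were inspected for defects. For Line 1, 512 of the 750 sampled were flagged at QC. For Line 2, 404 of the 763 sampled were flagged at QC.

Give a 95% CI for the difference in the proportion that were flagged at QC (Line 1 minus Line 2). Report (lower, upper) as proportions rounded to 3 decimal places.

Sample proportions: 512/750 = 0.6827, 404/763 = 0.5295.
Each SE is √(p̂(1−p̂)/n): √(0.6827·0.3173/750) = 0.01699 and √(0.5295·0.4705/763) = 0.01807.
SE(p̂₁ − p̂₂) = √(SE₁² + SE₂²) = √(0.0002886601 + 0.0003265249) = 0.02480, since the two samples are independent.
At 95% confidence z* = 1.960; margin = 1.960 × 0.02480 = 0.04861.
The difference is 0.6827 − 0.5295 = 0.1532, so the interval is 0.1532 ± 0.04861 = (0.105, 0.202).

(0.105, 0.202)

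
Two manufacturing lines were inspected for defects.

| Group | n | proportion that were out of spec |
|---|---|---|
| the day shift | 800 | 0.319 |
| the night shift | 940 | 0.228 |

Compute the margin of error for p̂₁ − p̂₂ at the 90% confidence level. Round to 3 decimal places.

0.035

The two standard errors are √(0.3190×0.6810/800) = 0.01648 and √(0.2280×0.7720/940) = 0.01368.
Because the samples are independent, SE_diff = √(0.01648² + 0.01368²) = 0.02142.
Using z* = 1.645 for 90%, ME = 1.645 × 0.02142 = 0.03524.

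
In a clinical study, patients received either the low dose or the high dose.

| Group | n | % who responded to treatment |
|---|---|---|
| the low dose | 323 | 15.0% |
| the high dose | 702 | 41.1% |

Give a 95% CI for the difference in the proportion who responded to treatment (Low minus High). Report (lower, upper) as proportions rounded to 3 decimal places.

Each SE is √(p̂(1−p̂)/n): √(0.1500·0.8500/323) = 0.01987 and √(0.4110·0.5890/702) = 0.01857.
SE(p̂₁ − p̂₂) = √(SE₁² + SE₂²) = √(0.0003948169 + 0.0003448449) = 0.02720, since the two samples are independent.
At 95% confidence z* = 1.960; margin = 1.960 × 0.02720 = 0.05331.
The difference is 0.1500 − 0.4110 = -0.2610, so the interval is -0.2610 ± 0.05331 = (-0.314, -0.208).

(-0.314, -0.208)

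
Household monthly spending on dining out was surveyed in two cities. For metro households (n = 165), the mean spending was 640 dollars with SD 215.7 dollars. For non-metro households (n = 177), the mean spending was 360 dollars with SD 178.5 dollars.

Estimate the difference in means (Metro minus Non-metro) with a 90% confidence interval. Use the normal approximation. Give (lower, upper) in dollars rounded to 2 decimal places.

(244.64, 315.36)

Per-group SEs: s₁/√n₁ = 215.7/√165 = 16.7922, s₂/√n₂ = 178.5/√177 = 13.4169.
Unpooled SE of the difference: √(281.97798084 + 180.01320561) = 21.4940.
Margin of error = z* · SE = 1.645 × 21.4940 = 35.3576.
x̄₁ − x̄₂ = 640 − 360 = 280.0000.
CI: 280.0000 ± 35.3576 = (244.64, 315.36).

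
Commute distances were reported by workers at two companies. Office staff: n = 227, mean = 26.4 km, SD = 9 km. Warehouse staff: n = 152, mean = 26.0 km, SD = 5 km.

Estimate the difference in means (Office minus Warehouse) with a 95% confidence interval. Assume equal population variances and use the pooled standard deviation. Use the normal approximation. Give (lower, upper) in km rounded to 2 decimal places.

(-1.17, 1.97)

s_p = √[((n₁−1)s₁² + (n₂−1)s₂²)/(n₁+n₂−2)] = √[(226·9² + 151·5²)/377] = 7.6531.
SE = 7.6531·√(1/227 + 1/152) = 0.8021.
With z* = 1.960, margin = 1.960 × 0.8021 = 1.5721.
x̄₁ − x̄₂ = 26.4 − 26.0 = 0.4000; interval 0.4000 ± 1.5721 = (-1.17, 1.97).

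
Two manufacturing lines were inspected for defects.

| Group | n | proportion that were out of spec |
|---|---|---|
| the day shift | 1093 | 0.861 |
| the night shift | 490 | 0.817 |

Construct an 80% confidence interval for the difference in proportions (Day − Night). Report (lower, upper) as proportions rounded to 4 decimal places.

(0.0179, 0.0701)

SE₁ = √(p̂₁(1−p̂₁)/n₁) = √(0.8610·0.1390/1093) = 0.01046; SE₂ = √(0.8170·0.1830/490) = 0.01747.
Independent samples: SE of the difference = √(SE₁² + SE₂²) = √(0.0001094116 + 0.0003052009) = 0.02036.
z* for 80% confidence is 1.282, so the margin of error is 1.282 × 0.02036 = 0.02610.
Point estimate p̂₁ − p̂₂ = 0.8610 − 0.8170 = 0.0440.
0.0440 ± 0.02610 → (0.0179, 0.0701).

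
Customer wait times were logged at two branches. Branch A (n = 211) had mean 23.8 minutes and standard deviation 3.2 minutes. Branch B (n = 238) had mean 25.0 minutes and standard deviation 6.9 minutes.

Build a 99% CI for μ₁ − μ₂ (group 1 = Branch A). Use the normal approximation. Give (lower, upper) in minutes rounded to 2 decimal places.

(-2.48, 0.08)

Per-group SEs: s₁/√n₁ = 3.2/√211 = 0.2203, s₂/√n₂ = 6.9/√238 = 0.4473.
Unpooled SE of the difference: √(0.04853209 + 0.20007729) = 0.4986.
Margin of error = z* · SE = 2.576 × 0.4986 = 1.2844.
x̄₁ − x̄₂ = 23.8 − 25.0 = -1.2000.
CI: -1.2000 ± 1.2844 = (-2.48, 0.08).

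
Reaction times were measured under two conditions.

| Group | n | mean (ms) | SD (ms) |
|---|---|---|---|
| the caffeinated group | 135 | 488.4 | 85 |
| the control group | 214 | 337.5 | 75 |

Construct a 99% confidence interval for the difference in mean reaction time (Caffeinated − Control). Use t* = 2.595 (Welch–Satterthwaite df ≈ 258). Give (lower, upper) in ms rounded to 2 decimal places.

(127.72, 174.08)

SE₁ = s₁/√n₁ = 85/√135 = 7.3156; SE₂ = 75/√214 = 5.1269.
Independent samples, unequal variances: SE_diff = √(SE₁² + SE₂²) = √(53.51800336 + 26.28510361) = 8.9333.
t* = 2.595, so margin of error = 2.595 × 8.9333 = 23.1819.
Difference in means = 488.4 − 337.5 = 150.9000.
150.9000 ± 23.1819 → (127.72, 174.08).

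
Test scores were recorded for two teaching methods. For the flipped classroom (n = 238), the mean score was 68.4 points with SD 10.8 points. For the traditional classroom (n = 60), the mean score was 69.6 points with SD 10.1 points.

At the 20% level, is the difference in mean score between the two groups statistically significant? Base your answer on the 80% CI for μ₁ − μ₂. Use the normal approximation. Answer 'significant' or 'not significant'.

not significant

SE₁ = s₁/√n₁ = 10.8/√238 = 0.7001; SE₂ = 10.1/√60 = 1.3039.
Independent samples, unequal variances: SE_diff = √(SE₁² + SE₂²) = √(0.49014001 + 1.70015521) = 1.4800.
z* = 1.282, so margin of error = 1.282 × 1.4800 = 1.8974.
Difference in means = 68.4 − 69.6 = -1.2000.
-1.2000 ± 1.8974 → (-3.0974, 0.6974).
The interval (-3.0974, 0.6974) contains 0, so the difference is not significant.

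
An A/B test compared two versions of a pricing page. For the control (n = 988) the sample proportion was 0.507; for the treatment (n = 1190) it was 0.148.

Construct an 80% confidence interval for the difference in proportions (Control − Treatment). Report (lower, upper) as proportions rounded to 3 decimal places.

The two standard errors are √(0.5070×0.4930/988) = 0.01591 and √(0.1480×0.8520/1190) = 0.01029.
Because the samples are independent, SE_diff = √(0.01591² + 0.01029²) = 0.01895.
Using z* = 1.282 for 80%, ME = 1.282 × 0.01895 = 0.02429.
p̂₁ − p̂₂ = 0.3590; interval 0.3590 ± 0.02429 gives (0.335, 0.383).

(0.335, 0.383)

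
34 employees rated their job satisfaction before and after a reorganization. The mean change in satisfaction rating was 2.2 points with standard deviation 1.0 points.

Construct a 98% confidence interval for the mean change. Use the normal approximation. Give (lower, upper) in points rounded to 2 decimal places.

(1.80, 2.60)

Paired design: SE = s_d/√n = 1.0/√34 = 0.1715.
z* = 2.326; margin of error = 2.326 × 0.1715 = 0.3989.
2.2 ± 0.3989 → (1.80, 2.60).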